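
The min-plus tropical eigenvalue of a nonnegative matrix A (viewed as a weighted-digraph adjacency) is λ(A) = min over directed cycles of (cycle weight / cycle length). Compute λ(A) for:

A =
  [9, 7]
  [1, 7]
λ(A) = 4

Enumerate directed cycles and compute their means (weight / length). Sample:
  cycle 0 → 0: weight = 9, length = 1, mean = 9/1 ≈ 9.000
  cycle 1 → 1: weight = 7, length = 1, mean = 7/1 ≈ 7.000
  cycle 0 → 1 → 0: weight = 8, length = 2, mean = 8/2 ≈ 4.000
  cycle 1 → 0 → 1: weight = 8, length = 2, mean = 8/2 ≈ 4.000
Minimum mean = 4.000, attained e.g. along the cycle 0 → 1 → 0 with weight 8 and length 2. So λ(A) = 8/2 = 4.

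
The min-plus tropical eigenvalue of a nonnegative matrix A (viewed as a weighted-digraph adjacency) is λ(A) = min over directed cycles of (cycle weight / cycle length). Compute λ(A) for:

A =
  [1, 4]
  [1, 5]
λ(A) = 1

Enumerate directed cycles and compute their means (weight / length). Sample:
  cycle 0 → 0: weight = 1, length = 1, mean = 1/1 ≈ 1.000
  cycle 1 → 1: weight = 5, length = 1, mean = 5/1 ≈ 5.000
  cycle 0 → 1 → 0: weight = 5, length = 2, mean = 5/2 ≈ 2.500
  cycle 1 → 0 → 1: weight = 5, length = 2, mean = 5/2 ≈ 2.500
Minimum mean = 1.000, attained e.g. along the cycle 0 → 0 with weight 1 and length 1. So λ(A) = 1/1 = 1.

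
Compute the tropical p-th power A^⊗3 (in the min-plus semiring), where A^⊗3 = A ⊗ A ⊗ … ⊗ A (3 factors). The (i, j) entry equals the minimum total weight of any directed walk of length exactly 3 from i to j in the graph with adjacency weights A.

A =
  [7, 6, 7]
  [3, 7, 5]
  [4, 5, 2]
A^⊗3 =
  [13, 14, 11]
  [11, 12, 9]
  [8, 9, 6]

Each entry (A^⊗3)_ij equals the minimum over all length-3 walks i = v_0 → v_1 → … → v_3 = j of Σ_t A[v_t][v_{t+1}]. For example, for (i, j) = (0, 2) we minimise over 9 possible intermediate vertex sequences; the minimum is 11, attained along the walk 0 → 2 → 2 → 2.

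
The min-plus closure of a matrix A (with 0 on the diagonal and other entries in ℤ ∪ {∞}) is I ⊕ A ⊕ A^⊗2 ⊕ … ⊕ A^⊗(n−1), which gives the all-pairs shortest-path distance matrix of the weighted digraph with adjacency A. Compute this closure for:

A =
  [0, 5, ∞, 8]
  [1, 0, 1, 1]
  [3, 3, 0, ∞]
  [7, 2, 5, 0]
Closure =
  [0, 5, 6, 6]
  [1, 0, 1, 1]
  [3, 3, 0, 4]
  [3, 2, 3, 0]

This is the Floyd-Warshall all-pairs shortest-path computation. For each intermediate vertex k = 0, 1, …, 3, update dist[i][j] ← min(dist[i][j], dist[i][k] + dist[k][j]). The final matrix gives, for each (i, j), the minimum total weight of any directed path from i to j (possibly empty when i = j).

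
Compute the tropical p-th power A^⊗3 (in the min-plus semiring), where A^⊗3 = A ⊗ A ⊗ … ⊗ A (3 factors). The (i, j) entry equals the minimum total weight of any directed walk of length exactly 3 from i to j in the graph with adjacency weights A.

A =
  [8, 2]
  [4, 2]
A^⊗3 =
  [8, 6]
  [8, 6]

Each entry (A^⊗3)_ij equals the minimum over all length-3 walks i = v_0 → v_1 → … → v_3 = j of Σ_t A[v_t][v_{t+1}]. For example, for (i, j) = (0, 1) we minimise over 4 possible intermediate vertex sequences; the minimum is 6, attained along the walk 0 → 1 → 1 → 1.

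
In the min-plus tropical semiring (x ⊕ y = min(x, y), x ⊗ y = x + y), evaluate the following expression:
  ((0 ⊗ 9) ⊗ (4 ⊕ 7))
((0 ⊗ 9) ⊗ (4 ⊕ 7)) = 13

Expand innermost to outermost. Recall ⊕ takes the minimum of its arguments and ⊗ takes their sum. Working out the expression ((0 ⊗ 9) ⊗ (4 ⊕ 7)) gives 13.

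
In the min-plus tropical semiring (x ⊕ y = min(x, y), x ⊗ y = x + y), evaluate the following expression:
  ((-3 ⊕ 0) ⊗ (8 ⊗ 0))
((-3 ⊕ 0) ⊗ (8 ⊗ 0)) = 5

Expand innermost to outermost. Recall ⊕ takes the minimum of its arguments and ⊗ takes their sum. Working out the expression ((-3 ⊕ 0) ⊗ (8 ⊗ 0)) gives 5.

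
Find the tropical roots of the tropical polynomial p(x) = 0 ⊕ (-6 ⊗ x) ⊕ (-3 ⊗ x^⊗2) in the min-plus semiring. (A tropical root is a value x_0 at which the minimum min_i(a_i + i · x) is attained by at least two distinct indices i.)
Roots: {-3, 6}

Each tropical root is a break point of the lower envelope of the lines y = a_i + i · x (there are 3 lines, with slopes 0, 1, ..., 2). Only the lines that attain the minimum somewhere contribute to roots; other lines are dominated. Here the surviving (envelope) indices are i = 2, i = 1, i = 0.
Intersections between consecutive envelope lines give the roots: for adjacent envelope indices i < j the intersection is x = (a_i − a_j) / (j − i). Reading off the sorted break points: {-3, 6}.
Verification: at each break x_0, at least two indices attain the minimum of min_i(a_i + i · x_0).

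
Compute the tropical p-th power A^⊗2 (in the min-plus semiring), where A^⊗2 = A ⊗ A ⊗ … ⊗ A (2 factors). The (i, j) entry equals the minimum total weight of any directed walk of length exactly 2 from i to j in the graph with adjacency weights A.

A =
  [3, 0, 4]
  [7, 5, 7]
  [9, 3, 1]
A^⊗2 =
  [6, 3, 5]
  [10, 7, 8]
  [10, 4, 2]

Each entry (A^⊗2)_ij equals the minimum over all length-2 walks i = v_0 → v_1 → … → v_2 = j of Σ_t A[v_t][v_{t+1}]. For example, for (i, j) = (0, 2) we minimise over 3 possible intermediate vertex sequences; the minimum is 5, attained along the walk 0 → 2 → 2.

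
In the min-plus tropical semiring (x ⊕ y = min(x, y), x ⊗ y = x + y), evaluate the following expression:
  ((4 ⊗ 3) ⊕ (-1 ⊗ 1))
((4 ⊗ 3) ⊕ (-1 ⊗ 1)) = 0

Expand innermost to outermost. Recall ⊕ takes the minimum of its arguments and ⊗ takes their sum. Working out the expression ((4 ⊗ 3) ⊕ (-1 ⊗ 1)) gives 0.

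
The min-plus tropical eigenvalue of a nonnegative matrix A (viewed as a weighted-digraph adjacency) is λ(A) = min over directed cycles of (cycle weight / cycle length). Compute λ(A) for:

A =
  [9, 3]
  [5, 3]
λ(A) = 3

Enumerate directed cycles and compute their means (weight / length). Sample:
  cycle 0 → 0: weight = 9, length = 1, mean = 9/1 ≈ 9.000
  cycle 1 → 1: weight = 3, length = 1, mean = 3/1 ≈ 3.000
  cycle 0 → 1 → 0: weight = 8, length = 2, mean = 8/2 ≈ 4.000
  cycle 1 → 0 → 1: weight = 8, length = 2, mean = 8/2 ≈ 4.000
Minimum mean = 3.000, attained e.g. along the cycle 1 → 1 with weight 3 and length 1. So λ(A) = 3/1 = 3.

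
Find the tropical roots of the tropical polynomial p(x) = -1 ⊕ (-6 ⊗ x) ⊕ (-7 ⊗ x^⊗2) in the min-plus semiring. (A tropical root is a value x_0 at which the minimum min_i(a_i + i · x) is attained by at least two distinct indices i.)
Roots: {1, 5}

Each tropical root is a break point of the lower envelope of the lines y = a_i + i · x (there are 3 lines, with slopes 0, 1, ..., 2). Only the lines that attain the minimum somewhere contribute to roots; other lines are dominated. Here the surviving (envelope) indices are i = 2, i = 1, i = 0.
Intersections between consecutive envelope lines give the roots: for adjacent envelope indices i < j the intersection is x = (a_i − a_j) / (j − i). Reading off the sorted break points: {1, 5}.
Verification: at each break x_0, at least two indices attain the minimum of min_i(a_i + i · x_0).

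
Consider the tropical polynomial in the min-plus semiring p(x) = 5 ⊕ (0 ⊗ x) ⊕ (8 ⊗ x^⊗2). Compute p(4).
p(4) = 4

A tropical monomial a ⊗ x^⊗i evaluates to a + i · x. Evaluating each term at x = 4:
  Term 0 contributes 5 + 0 · 4 = 5
  Term 1 contributes 0 + 1 · 4 = 4
  Term 2 contributes 8 + 2 · 4 = 16
p(4) = ⊕ of these = min[5, 4, 16] = 4.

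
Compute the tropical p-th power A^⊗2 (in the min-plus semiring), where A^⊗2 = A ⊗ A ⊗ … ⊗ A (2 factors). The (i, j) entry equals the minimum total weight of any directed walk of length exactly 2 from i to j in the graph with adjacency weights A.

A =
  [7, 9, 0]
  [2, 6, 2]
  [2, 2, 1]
A^⊗2 =
  [2, 2, 1]
  [4, 4, 2]
  [3, 3, 2]

Each entry (A^⊗2)_ij equals the minimum over all length-2 walks i = v_0 → v_1 → … → v_2 = j of Σ_t A[v_t][v_{t+1}]. For example, for (i, j) = (0, 2) we minimise over 3 possible intermediate vertex sequences; the minimum is 1, attained along the walk 0 → 2 → 2.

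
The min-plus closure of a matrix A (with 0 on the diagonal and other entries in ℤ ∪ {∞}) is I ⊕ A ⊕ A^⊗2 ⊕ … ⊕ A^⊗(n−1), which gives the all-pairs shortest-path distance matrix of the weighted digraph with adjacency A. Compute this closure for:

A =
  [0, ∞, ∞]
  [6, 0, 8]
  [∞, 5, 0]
Closure =
  [0, ∞, ∞]
  [6, 0, 8]
  [11, 5, 0]

This is the Floyd-Warshall all-pairs shortest-path computation. For each intermediate vertex k = 0, 1, …, 2, update dist[i][j] ← min(dist[i][j], dist[i][k] + dist[k][j]). The final matrix gives, for each (i, j), the minimum total weight of any directed path from i to j (possibly empty when i = j).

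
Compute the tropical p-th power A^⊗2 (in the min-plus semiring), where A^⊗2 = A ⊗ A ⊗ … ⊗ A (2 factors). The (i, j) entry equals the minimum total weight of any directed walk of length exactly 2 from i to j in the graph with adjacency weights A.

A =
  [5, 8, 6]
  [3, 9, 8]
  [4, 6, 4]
A^⊗2 =
  [10, 12, 10]
  [8, 11, 9]
  [8, 10, 8]

Each entry (A^⊗2)_ij equals the minimum over all length-2 walks i = v_0 → v_1 → … → v_2 = j of Σ_t A[v_t][v_{t+1}]. For example, for (i, j) = (0, 2) we minimise over 3 possible intermediate vertex sequences; the minimum is 10, attained along the walk 0 → 2 → 2.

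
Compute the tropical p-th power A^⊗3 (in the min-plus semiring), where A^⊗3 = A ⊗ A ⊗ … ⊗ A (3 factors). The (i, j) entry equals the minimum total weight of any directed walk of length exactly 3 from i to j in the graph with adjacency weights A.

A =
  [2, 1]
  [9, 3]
A^⊗3 =
  [6, 5]
  [13, 9]

Each entry (A^⊗3)_ij equals the minimum over all length-3 walks i = v_0 → v_1 → … → v_3 = j of Σ_t A[v_t][v_{t+1}]. For example, for (i, j) = (0, 1) we minimise over 4 possible intermediate vertex sequences; the minimum is 5, attained along the walk 0 → 0 → 0 → 1.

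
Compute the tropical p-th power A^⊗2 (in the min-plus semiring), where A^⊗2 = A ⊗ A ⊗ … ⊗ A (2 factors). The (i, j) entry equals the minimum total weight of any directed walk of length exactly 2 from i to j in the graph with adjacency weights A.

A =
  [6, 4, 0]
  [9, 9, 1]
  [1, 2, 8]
A^⊗2 =
  [1, 2, 5]
  [2, 3, 9]
  [7, 5, 1]

Each entry (A^⊗2)_ij equals the minimum over all length-2 walks i = v_0 → v_1 → … → v_2 = j of Σ_t A[v_t][v_{t+1}]. For example, for (i, j) = (0, 2) we minimise over 3 possible intermediate vertex sequences; the minimum is 5, attained along the walk 0 → 1 → 2.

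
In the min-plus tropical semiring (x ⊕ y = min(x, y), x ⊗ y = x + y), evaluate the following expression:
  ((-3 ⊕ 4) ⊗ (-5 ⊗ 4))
((-3 ⊕ 4) ⊗ (-5 ⊗ 4)) = -4

Expand innermost to outermost. Recall ⊕ takes the minimum of its arguments and ⊗ takes their sum. Working out the expression ((-3 ⊕ 4) ⊗ (-5 ⊗ 4)) gives -4.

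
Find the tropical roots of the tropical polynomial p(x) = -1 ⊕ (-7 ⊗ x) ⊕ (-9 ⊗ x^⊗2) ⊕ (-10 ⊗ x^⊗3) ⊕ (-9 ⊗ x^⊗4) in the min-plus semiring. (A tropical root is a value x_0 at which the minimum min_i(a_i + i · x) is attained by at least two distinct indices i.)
Roots: {-1, 1, 2, 6}

Each tropical root is a break point of the lower envelope of the lines y = a_i + i · x (there are 5 lines, with slopes 0, 1, ..., 4). Only the lines that attain the minimum somewhere contribute to roots; other lines are dominated. Here the surviving (envelope) indices are i = 4, i = 3, i = 2, i = 1, i = 0.
Intersections between consecutive envelope lines give the roots: for adjacent envelope indices i < j the intersection is x = (a_i − a_j) / (j − i). Reading off the sorted break points: {-1, 1, 2, 6}.
Verification: at each break x_0, at least two indices attain the minimum of min_i(a_i + i · x_0).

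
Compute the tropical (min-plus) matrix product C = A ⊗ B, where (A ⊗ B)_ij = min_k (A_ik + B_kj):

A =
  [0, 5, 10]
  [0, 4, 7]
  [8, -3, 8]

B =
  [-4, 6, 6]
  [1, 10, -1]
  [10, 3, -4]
A ⊗ B =
  [-4, 6, 4]
  [-4, 6, 3]
  [-2, 7, -4]

Apply the min-plus product entry-by-entry:
  C[0][0] = min over k of (A[0][0] + B[0][0] = 0 + -4 = -4, A[0][1] + B[1][0] = 5 + 1 = 6, A[0][2] + B[2][0] = 10 + 10 = 20) = -4 (attained at k = 0)
  C[0][1] = min over k of (A[0][0] + B[0][1] = 0 + 6 = 6, A[0][1] + B[1][1] = 5 + 10 = 15, A[0][2] + B[2][1] = 10 + 3 = 13) = 6 (attained at k = 0)
  C[0][2] = min over k of (A[0][0] + B[0][2] = 0 + 6 = 6, A[0][1] + B[1][2] = 5 + -1 = 4, A[0][2] + B[2][2] = 10 + -4 = 6) = 4 (attained at k = 1)
  C[1][0] = min over k of (A[1][0] + B[0][0] = 0 + -4 = -4, A[1][1] + B[1][0] = 4 + 1 = 5, A[1][2] + B[2][0] = 7 + 10 = 17) = -4 (attained at k = 0)
  C[1][1] = min over k of (A[1][0] + B[0][1] = 0 + 6 = 6, A[1][1] + B[1][1] = 4 + 10 = 14, A[1][2] + B[2][1] = 7 + 3 = 10) = 6 (attained at k = 0)
  C[1][2] = min over k of (A[1][0] + B[0][2] = 0 + 6 = 6, A[1][1] + B[1][2] = 4 + -1 = 3, A[1][2] + B[2][2] = 7 + -4 = 3) = 3 (attained at k = 1)
  C[2][0] = min over k of (A[2][0] + B[0][0] = 8 + -4 = 4, A[2][1] + B[1][0] = -3 + 1 = -2, A[2][2] + B[2][0] = 8 + 10 = 18) = -2 (attained at k = 1)
  C[2][1] = min over k of (A[2][0] + B[0][1] = 8 + 6 = 14, A[2][1] + B[1][1] = -3 + 10 = 7, A[2][2] + B[2][1] = 8 + 3 = 11) = 7 (attained at k = 1)
  C[2][2] = min over k of (A[2][0] + B[0][2] = 8 + 6 = 14, A[2][1] + B[1][2] = -3 + -1 = -4, A[2][2] + B[2][2] = 8 + -4 = 4) = -4 (attained at k = 1)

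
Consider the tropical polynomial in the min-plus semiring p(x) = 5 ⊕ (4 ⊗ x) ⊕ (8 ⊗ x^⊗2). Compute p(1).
p(1) = 5

A tropical monomial a ⊗ x^⊗i evaluates to a + i · x. Evaluating each term at x = 1:
  Term 0 contributes 5 + 0 · 1 = 5
  Term 1 contributes 4 + 1 · 1 = 5
  Term 2 contributes 8 + 2 · 1 = 10
p(1) = ⊕ of these = min[5, 5, 10] = 5.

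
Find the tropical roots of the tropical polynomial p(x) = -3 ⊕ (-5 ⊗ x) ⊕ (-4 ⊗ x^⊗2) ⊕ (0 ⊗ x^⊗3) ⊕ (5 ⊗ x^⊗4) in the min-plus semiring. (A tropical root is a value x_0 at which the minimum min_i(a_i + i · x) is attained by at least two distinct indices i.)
Roots: {-5, -4, -1, 2}

Each tropical root is a break point of the lower envelope of the lines y = a_i + i · x (there are 5 lines, with slopes 0, 1, ..., 4). Only the lines that attain the minimum somewhere contribute to roots; other lines are dominated. Here the surviving (envelope) indices are i = 4, i = 3, i = 2, i = 1, i = 0.
Intersections between consecutive envelope lines give the roots: for adjacent envelope indices i < j the intersection is x = (a_i − a_j) / (j − i). Reading off the sorted break points: {-5, -4, -1, 2}.
Verification: at each break x_0, at least two indices attain the minimum of min_i(a_i + i · x_0).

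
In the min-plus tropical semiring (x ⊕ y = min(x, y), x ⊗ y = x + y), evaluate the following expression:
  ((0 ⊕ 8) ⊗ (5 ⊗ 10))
((0 ⊕ 8) ⊗ (5 ⊗ 10)) = 15

Expand innermost to outermost. Recall ⊕ takes the minimum of its arguments and ⊗ takes their sum. Working out the expression ((0 ⊕ 8) ⊗ (5 ⊗ 10)) gives 15.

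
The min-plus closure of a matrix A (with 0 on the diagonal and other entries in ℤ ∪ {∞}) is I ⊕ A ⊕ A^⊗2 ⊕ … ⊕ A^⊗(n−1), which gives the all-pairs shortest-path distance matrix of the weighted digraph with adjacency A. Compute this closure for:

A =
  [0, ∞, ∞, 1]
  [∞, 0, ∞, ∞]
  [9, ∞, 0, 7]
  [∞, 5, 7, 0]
Closure =
  [0, 6, 8, 1]
  [∞, 0, ∞, ∞]
  [9, 12, 0, 7]
  [16, 5, 7, 0]

This is the Floyd-Warshall all-pairs shortest-path computation. For each intermediate vertex k = 0, 1, …, 3, update dist[i][j] ← min(dist[i][j], dist[i][k] + dist[k][j]). The final matrix gives, for each (i, j), the minimum total weight of any directed path from i to j (possibly empty when i = j).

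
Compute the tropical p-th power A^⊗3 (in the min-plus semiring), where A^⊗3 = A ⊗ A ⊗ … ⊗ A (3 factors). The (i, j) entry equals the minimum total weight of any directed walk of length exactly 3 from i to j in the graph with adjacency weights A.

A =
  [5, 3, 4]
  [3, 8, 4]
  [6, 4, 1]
A^⊗3 =
  [11, 9, 6]
  [9, 9, 6]
  [8, 6, 3]

Each entry (A^⊗3)_ij equals the minimum over all length-3 walks i = v_0 → v_1 → … → v_3 = j of Σ_t A[v_t][v_{t+1}]. For example, for (i, j) = (0, 2) we minimise over 9 possible intermediate vertex sequences; the minimum is 6, attained along the walk 0 → 2 → 2 → 2.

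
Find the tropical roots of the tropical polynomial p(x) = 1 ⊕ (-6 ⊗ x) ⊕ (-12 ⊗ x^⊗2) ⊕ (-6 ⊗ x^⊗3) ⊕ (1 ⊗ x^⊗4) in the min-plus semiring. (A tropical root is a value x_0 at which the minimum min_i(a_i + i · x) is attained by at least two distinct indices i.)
Roots: {-7, -6, 6, 7}

Each tropical root is a break point of the lower envelope of the lines y = a_i + i · x (there are 5 lines, with slopes 0, 1, ..., 4). Only the lines that attain the minimum somewhere contribute to roots; other lines are dominated. Here the surviving (envelope) indices are i = 4, i = 3, i = 2, i = 1, i = 0.
Intersections between consecutive envelope lines give the roots: for adjacent envelope indices i < j the intersection is x = (a_i − a_j) / (j − i). Reading off the sorted break points: {-7, -6, 6, 7}.
Verification: at each break x_0, at least two indices attain the minimum of min_i(a_i + i · x_0).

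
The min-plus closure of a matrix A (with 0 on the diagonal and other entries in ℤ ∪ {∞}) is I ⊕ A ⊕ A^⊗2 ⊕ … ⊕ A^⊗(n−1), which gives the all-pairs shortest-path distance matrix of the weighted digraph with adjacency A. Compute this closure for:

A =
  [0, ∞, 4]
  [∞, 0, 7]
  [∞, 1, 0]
Closure =
  [0, 5, 4]
  [∞, 0, 7]
  [∞, 1, 0]

This is the Floyd-Warshall all-pairs shortest-path computation. For each intermediate vertex k = 0, 1, …, 2, update dist[i][j] ← min(dist[i][j], dist[i][k] + dist[k][j]). The final matrix gives, for each (i, j), the minimum total weight of any directed path from i to j (possibly empty when i = j).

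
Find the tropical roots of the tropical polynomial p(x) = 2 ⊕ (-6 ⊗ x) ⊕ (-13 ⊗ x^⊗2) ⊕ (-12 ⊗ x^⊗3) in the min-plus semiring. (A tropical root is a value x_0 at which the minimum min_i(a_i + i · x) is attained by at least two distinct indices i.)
Roots: {-1, 7, 8}

Each tropical root is a break point of the lower envelope of the lines y = a_i + i · x (there are 4 lines, with slopes 0, 1, ..., 3). Only the lines that attain the minimum somewhere contribute to roots; other lines are dominated. Here the surviving (envelope) indices are i = 3, i = 2, i = 1, i = 0.
Intersections between consecutive envelope lines give the roots: for adjacent envelope indices i < j the intersection is x = (a_i − a_j) / (j − i). Reading off the sorted break points: {-1, 7, 8}.
Verification: at each break x_0, at least two indices attain the minimum of min_i(a_i + i · x_0).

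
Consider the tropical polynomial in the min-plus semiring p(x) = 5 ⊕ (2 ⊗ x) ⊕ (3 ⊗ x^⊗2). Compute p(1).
p(1) = 3

A tropical monomial a ⊗ x^⊗i evaluates to a + i · x. Evaluating each term at x = 1:
  Term 0 contributes 5 + 0 · 1 = 5
  Term 1 contributes 2 + 1 · 1 = 3
  Term 2 contributes 3 + 2 · 1 = 5
p(1) = ⊕ of these = min[5, 3, 5] = 3.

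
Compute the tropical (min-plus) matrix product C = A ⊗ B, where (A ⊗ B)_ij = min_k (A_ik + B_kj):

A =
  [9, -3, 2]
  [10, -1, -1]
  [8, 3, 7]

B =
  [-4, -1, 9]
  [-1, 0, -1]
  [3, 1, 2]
A ⊗ B =
  [-4, -3, -4]
  [-2, -1, -2]
  [2, 3, 2]

Apply the min-plus product entry-by-entry:
  C[0][0] = min over k of (A[0][0] + B[0][0] = 9 + -4 = 5, A[0][1] + B[1][0] = -3 + -1 = -4, A[0][2] + B[2][0] = 2 + 3 = 5) = -4 (attained at k = 1)
  C[0][1] = min over k of (A[0][0] + B[0][1] = 9 + -1 = 8, A[0][1] + B[1][1] = -3 + 0 = -3, A[0][2] + B[2][1] = 2 + 1 = 3) = -3 (attained at k = 1)
  C[0][2] = min over k of (A[0][0] + B[0][2] = 9 + 9 = 18, A[0][1] + B[1][2] = -3 + -1 = -4, A[0][2] + B[2][2] = 2 + 2 = 4) = -4 (attained at k = 1)
  C[1][0] = min over k of (A[1][0] + B[0][0] = 10 + -4 = 6, A[1][1] + B[1][0] = -1 + -1 = -2, A[1][2] + B[2][0] = -1 + 3 = 2) = -2 (attained at k = 1)
  C[1][1] = min over k of (A[1][0] + B[0][1] = 10 + -1 = 9, A[1][1] + B[1][1] = -1 + 0 = -1, A[1][2] + B[2][1] = -1 + 1 = 0) = -1 (attained at k = 1)
  C[1][2] = min over k of (A[1][0] + B[0][2] = 10 + 9 = 19, A[1][1] + B[1][2] = -1 + -1 = -2, A[1][2] + B[2][2] = -1 + 2 = 1) = -2 (attained at k = 1)
  C[2][0] = min over k of (A[2][0] + B[0][0] = 8 + -4 = 4, A[2][1] + B[1][0] = 3 + -1 = 2, A[2][2] + B[2][0] = 7 + 3 = 10) = 2 (attained at k = 1)
  C[2][1] = min over k of (A[2][0] + B[0][1] = 8 + -1 = 7, A[2][1] + B[1][1] = 3 + 0 = 3, A[2][2] + B[2][1] = 7 + 1 = 8) = 3 (attained at k = 1)
  C[2][2] = min over k of (A[2][0] + B[0][2] = 8 + 9 = 17, A[2][1] + B[1][2] = 3 + -1 = 2, A[2][2] + B[2][2] = 7 + 2 = 9) = 2 (attained at k = 1)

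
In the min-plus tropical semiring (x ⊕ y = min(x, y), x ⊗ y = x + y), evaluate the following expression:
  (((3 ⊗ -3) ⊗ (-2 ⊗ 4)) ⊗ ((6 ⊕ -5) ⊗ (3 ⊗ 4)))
(((3 ⊗ -3) ⊗ (-2 ⊗ 4)) ⊗ ((6 ⊕ -5) ⊗ (3 ⊗ 4))) = 4

Expand innermost to outermost. Recall ⊕ takes the minimum of its arguments and ⊗ takes their sum. Working out the expression (((3 ⊗ -3) ⊗ (-2 ⊗ 4)) ⊗ ((6 ⊕ -5) ⊗ (3 ⊗ 4))) gives 4.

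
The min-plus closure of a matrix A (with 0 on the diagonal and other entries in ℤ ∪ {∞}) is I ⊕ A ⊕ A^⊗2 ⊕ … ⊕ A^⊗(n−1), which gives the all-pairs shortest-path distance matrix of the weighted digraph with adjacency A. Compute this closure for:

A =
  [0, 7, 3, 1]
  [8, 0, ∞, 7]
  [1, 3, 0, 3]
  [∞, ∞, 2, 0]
Closure =
  [0, 6, 3, 1]
  [8, 0, 9, 7]
  [1, 3, 0, 2]
  [3, 5, 2, 0]

This is the Floyd-Warshall all-pairs shortest-path computation. For each intermediate vertex k = 0, 1, …, 3, update dist[i][j] ← min(dist[i][j], dist[i][k] + dist[k][j]). The final matrix gives, for each (i, j), the minimum total weight of any directed path from i to j (possibly empty when i = j).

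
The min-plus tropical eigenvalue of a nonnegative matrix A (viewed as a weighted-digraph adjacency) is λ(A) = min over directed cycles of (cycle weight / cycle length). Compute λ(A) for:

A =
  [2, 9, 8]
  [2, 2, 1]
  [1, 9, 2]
λ(A) = 2

Enumerate directed cycles and compute their means (weight / length). Sample:
  cycle 0 → 0: weight = 2, length = 1, mean = 2/1 ≈ 2.000
  cycle 1 → 1: weight = 2, length = 1, mean = 2/1 ≈ 2.000
  cycle 2 → 2: weight = 2, length = 1, mean = 2/1 ≈ 2.000
  cycle 0 → 1 → 0: weight = 11, length = 2, mean = 11/2 ≈ 5.500
  cycle 0 → 2 → 0: weight = 9, length = 2, mean = 9/2 ≈ 4.500
  cycle 1 → 0 → 1: weight = 11, length = 2, mean = 11/2 ≈ 5.500
Minimum mean = 2.000, attained e.g. along the cycle 0 → 0 with weight 2 and length 1. So λ(A) = 2/1 = 2.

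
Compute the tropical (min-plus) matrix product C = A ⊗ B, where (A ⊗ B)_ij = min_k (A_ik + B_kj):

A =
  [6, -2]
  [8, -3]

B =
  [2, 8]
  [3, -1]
A ⊗ B =
  [1, -3]
  [0, -4]

Apply the min-plus product entry-by-entry:
  C[0][0] = min over k of (A[0][0] + B[0][0] = 6 + 2 = 8, A[0][1] + B[1][0] = -2 + 3 = 1) = 1 (attained at k = 1)
  C[0][1] = min over k of (A[0][0] + B[0][1] = 6 + 8 = 14, A[0][1] + B[1][1] = -2 + -1 = -3) = -3 (attained at k = 1)
  C[1][0] = min over k of (A[1][0] + B[0][0] = 8 + 2 = 10, A[1][1] + B[1][0] = -3 + 3 = 0) = 0 (attained at k = 1)
  C[1][1] = min over k of (A[1][0] + B[0][1] = 8 + 8 = 16, A[1][1] + B[1][1] = -3 + -1 = -4) = -4 (attained at k = 1)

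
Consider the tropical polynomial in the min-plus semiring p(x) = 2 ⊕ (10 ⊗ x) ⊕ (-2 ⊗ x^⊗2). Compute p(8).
p(8) = 2

A tropical monomial a ⊗ x^⊗i evaluates to a + i · x. Evaluating each term at x = 8:
  Term 0 contributes 2 + 0 · 8 = 2
  Term 1 contributes 10 + 1 · 8 = 18
  Term 2 contributes -2 + 2 · 8 = 14
p(8) = ⊕ of these = min[2, 18, 14] = 2.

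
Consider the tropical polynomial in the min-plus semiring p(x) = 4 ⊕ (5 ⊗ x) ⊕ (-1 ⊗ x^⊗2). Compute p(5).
p(5) = 4

A tropical monomial a ⊗ x^⊗i evaluates to a + i · x. Evaluating each term at x = 5:
  Term 0 contributes 4 + 0 · 5 = 4
  Term 1 contributes 5 + 1 · 5 = 10
  Term 2 contributes -1 + 2 · 5 = 9
p(5) = ⊕ of these = min[4, 10, 9] = 4.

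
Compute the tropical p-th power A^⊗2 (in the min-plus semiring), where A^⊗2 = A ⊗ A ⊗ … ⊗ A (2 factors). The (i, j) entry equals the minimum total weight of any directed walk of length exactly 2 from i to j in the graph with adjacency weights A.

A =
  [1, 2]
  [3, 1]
A^⊗2 =
  [2, 3]
  [4, 2]

Each entry (A^⊗2)_ij equals the minimum over all length-2 walks i = v_0 → v_1 → … → v_2 = j of Σ_t A[v_t][v_{t+1}]. For example, for (i, j) = (0, 1) we minimise over 2 possible intermediate vertex sequences; the minimum is 3, attained along the walk 0 → 0 → 1.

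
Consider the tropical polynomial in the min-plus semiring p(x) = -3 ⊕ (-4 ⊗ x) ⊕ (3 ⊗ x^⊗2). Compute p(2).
p(2) = -3

A tropical monomial a ⊗ x^⊗i evaluates to a + i · x. Evaluating each term at x = 2:
  Term 0 contributes -3 + 0 · 2 = -3
  Term 1 contributes -4 + 1 · 2 = -2
  Term 2 contributes 3 + 2 · 2 = 7
p(2) = ⊕ of these = min[-3, -2, 7] = -3.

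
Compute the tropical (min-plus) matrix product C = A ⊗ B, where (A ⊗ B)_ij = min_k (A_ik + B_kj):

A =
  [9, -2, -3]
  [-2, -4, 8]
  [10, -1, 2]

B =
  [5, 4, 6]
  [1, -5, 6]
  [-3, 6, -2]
A ⊗ B =
  [-6, -7, -5]
  [-3, -9, 2]
  [-1, -6, 0]

Apply the min-plus product entry-by-entry:
  C[0][0] = min over k of (A[0][0] + B[0][0] = 9 + 5 = 14, A[0][1] + B[1][0] = -2 + 1 = -1, A[0][2] + B[2][0] = -3 + -3 = -6) = -6 (attained at k = 2)
  C[0][1] = min over k of (A[0][0] + B[0][1] = 9 + 4 = 13, A[0][1] + B[1][1] = -2 + -5 = -7, A[0][2] + B[2][1] = -3 + 6 = 3) = -7 (attained at k = 1)
  C[0][2] = min over k of (A[0][0] + B[0][2] = 9 + 6 = 15, A[0][1] + B[1][2] = -2 + 6 = 4, A[0][2] + B[2][2] = -3 + -2 = -5) = -5 (attained at k = 2)
  C[1][0] = min over k of (A[1][0] + B[0][0] = -2 + 5 = 3, A[1][1] + B[1][0] = -4 + 1 = -3, A[1][2] + B[2][0] = 8 + -3 = 5) = -3 (attained at k = 1)
  C[1][1] = min over k of (A[1][0] + B[0][1] = -2 + 4 = 2, A[1][1] + B[1][1] = -4 + -5 = -9, A[1][2] + B[2][1] = 8 + 6 = 14) = -9 (attained at k = 1)
  C[1][2] = min over k of (A[1][0] + B[0][2] = -2 + 6 = 4, A[1][1] + B[1][2] = -4 + 6 = 2, A[1][2] + B[2][2] = 8 + -2 = 6) = 2 (attained at k = 1)
  C[2][0] = min over k of (A[2][0] + B[0][0] = 10 + 5 = 15, A[2][1] + B[1][0] = -1 + 1 = 0, A[2][2] + B[2][0] = 2 + -3 = -1) = -1 (attained at k = 2)
  C[2][1] = min over k of (A[2][0] + B[0][1] = 10 + 4 = 14, A[2][1] + B[1][1] = -1 + -5 = -6, A[2][2] + B[2][1] = 2 + 6 = 8) = -6 (attained at k = 1)
  C[2][2] = min over k of (A[2][0] + B[0][2] = 10 + 6 = 16, A[2][1] + B[1][2] = -1 + 6 = 5, A[2][2] + B[2][2] = 2 + -2 = 0) = 0 (attained at k = 2)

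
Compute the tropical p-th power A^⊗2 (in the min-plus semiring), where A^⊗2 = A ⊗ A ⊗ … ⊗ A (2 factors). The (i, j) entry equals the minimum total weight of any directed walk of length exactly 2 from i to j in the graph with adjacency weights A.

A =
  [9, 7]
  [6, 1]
A^⊗2 =
  [13, 8]
  [7, 2]

Each entry (A^⊗2)_ij equals the minimum over all length-2 walks i = v_0 → v_1 → … → v_2 = j of Σ_t A[v_t][v_{t+1}]. For example, for (i, j) = (0, 1) we minimise over 2 possible intermediate vertex sequences; the minimum is 8, attained along the walk 0 → 1 → 1.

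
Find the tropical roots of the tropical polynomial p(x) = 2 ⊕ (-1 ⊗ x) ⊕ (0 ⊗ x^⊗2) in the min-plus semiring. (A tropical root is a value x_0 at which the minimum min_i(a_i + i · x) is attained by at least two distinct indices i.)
Roots: {-1, 3}

Each tropical root is a break point of the lower envelope of the lines y = a_i + i · x (there are 3 lines, with slopes 0, 1, ..., 2). Only the lines that attain the minimum somewhere contribute to roots; other lines are dominated. Here the surviving (envelope) indices are i = 2, i = 1, i = 0.
Intersections between consecutive envelope lines give the roots: for adjacent envelope indices i < j the intersection is x = (a_i − a_j) / (j − i). Reading off the sorted break points: {-1, 3}.
Verification: at each break x_0, at least two indices attain the minimum of min_i(a_i + i · x_0).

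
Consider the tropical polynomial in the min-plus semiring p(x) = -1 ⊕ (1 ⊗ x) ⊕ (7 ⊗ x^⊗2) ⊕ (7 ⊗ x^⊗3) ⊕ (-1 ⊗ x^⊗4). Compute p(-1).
p(-1) = -5

A tropical monomial a ⊗ x^⊗i evaluates to a + i · x. Evaluating each term at x = -1:
  Term 0 contributes -1 + 0 · -1 = -1
  Term 1 contributes 1 + 1 · -1 = 0
  Term 2 contributes 7 + 2 · -1 = 5
  Term 3 contributes 7 + 3 · -1 = 4
  Term 4 contributes -1 + 4 · -1 = -5
p(-1) = ⊕ of these = min[-1, 0, 5, 4, -5] = -5.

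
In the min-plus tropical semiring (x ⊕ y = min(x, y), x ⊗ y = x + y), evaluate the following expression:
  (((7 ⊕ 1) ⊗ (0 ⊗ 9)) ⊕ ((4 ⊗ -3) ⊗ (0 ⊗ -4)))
(((7 ⊕ 1) ⊗ (0 ⊗ 9)) ⊕ ((4 ⊗ -3) ⊗ (0 ⊗ -4))) = -3

Expand innermost to outermost. Recall ⊕ takes the minimum of its arguments and ⊗ takes their sum. Working out the expression (((7 ⊕ 1) ⊗ (0 ⊗ 9)) ⊕ ((4 ⊗ -3) ⊗ (0 ⊗ -4))) gives -3.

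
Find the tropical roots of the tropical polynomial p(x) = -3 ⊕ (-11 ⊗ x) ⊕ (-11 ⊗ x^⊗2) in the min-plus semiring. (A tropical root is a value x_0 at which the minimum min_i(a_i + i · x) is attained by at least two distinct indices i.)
Roots: {0, 8}

Each tropical root is a break point of the lower envelope of the lines y = a_i + i · x (there are 3 lines, with slopes 0, 1, ..., 2). Only the lines that attain the minimum somewhere contribute to roots; other lines are dominated. Here the surviving (envelope) indices are i = 2, i = 1, i = 0.
Intersections between consecutive envelope lines give the roots: for adjacent envelope indices i < j the intersection is x = (a_i − a_j) / (j − i). Reading off the sorted break points: {0, 8}.
Verification: at each break x_0, at least two indices attain the minimum of min_i(a_i + i · x_0).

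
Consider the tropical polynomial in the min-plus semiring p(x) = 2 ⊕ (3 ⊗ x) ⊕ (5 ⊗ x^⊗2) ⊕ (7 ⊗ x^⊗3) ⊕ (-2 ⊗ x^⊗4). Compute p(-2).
p(-2) = -10

A tropical monomial a ⊗ x^⊗i evaluates to a + i · x. Evaluating each term at x = -2:
  Term 0 contributes 2 + 0 · -2 = 2
  Term 1 contributes 3 + 1 · -2 = 1
  Term 2 contributes 5 + 2 · -2 = 1
  Term 3 contributes 7 + 3 · -2 = 1
  Term 4 contributes -2 + 4 · -2 = -10
p(-2) = ⊕ of these = min[2, 1, 1, 1, -10] = -10.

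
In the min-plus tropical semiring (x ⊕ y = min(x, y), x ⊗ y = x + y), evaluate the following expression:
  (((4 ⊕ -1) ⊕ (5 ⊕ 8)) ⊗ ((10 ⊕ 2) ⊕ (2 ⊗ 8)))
(((4 ⊕ -1) ⊕ (5 ⊕ 8)) ⊗ ((10 ⊕ 2) ⊕ (2 ⊗ 8))) = 1

Expand innermost to outermost. Recall ⊕ takes the minimum of its arguments and ⊗ takes their sum. Working out the expression (((4 ⊕ -1) ⊕ (5 ⊕ 8)) ⊗ ((10 ⊕ 2) ⊕ (2 ⊗ 8))) gives 1.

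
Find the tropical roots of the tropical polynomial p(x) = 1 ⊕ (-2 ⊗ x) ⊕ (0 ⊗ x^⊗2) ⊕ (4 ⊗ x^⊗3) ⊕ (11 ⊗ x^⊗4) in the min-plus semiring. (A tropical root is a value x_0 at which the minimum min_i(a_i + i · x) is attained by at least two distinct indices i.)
Roots: {-7, -4, -2, 3}

Each tropical root is a break point of the lower envelope of the lines y = a_i + i · x (there are 5 lines, with slopes 0, 1, ..., 4). Only the lines that attain the minimum somewhere contribute to roots; other lines are dominated. Here the surviving (envelope) indices are i = 4, i = 3, i = 2, i = 1, i = 0.
Intersections between consecutive envelope lines give the roots: for adjacent envelope indices i < j the intersection is x = (a_i − a_j) / (j − i). Reading off the sorted break points: {-7, -4, -2, 3}.
Verification: at each break x_0, at least two indices attain the minimum of min_i(a_i + i · x_0).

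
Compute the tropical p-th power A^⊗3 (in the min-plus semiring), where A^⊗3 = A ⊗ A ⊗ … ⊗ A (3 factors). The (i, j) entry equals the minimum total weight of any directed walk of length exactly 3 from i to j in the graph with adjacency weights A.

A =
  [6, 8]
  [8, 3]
A^⊗3 =
  [18, 14]
  [14, 9]

Each entry (A^⊗3)_ij equals the minimum over all length-3 walks i = v_0 → v_1 → … → v_3 = j of Σ_t A[v_t][v_{t+1}]. For example, for (i, j) = (0, 1) we minimise over 4 possible intermediate vertex sequences; the minimum is 14, attained along the walk 0 → 1 → 1 → 1.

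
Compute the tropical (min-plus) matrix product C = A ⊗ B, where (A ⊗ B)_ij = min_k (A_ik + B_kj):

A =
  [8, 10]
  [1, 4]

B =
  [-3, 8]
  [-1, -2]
A ⊗ B =
  [5, 8]
  [-2, 2]

Apply the min-plus product entry-by-entry:
  C[0][0] = min over k of (A[0][0] + B[0][0] = 8 + -3 = 5, A[0][1] + B[1][0] = 10 + -1 = 9) = 5 (attained at k = 0)
  C[0][1] = min over k of (A[0][0] + B[0][1] = 8 + 8 = 16, A[0][1] + B[1][1] = 10 + -2 = 8) = 8 (attained at k = 1)
  C[1][0] = min over k of (A[1][0] + B[0][0] = 1 + -3 = -2, A[1][1] + B[1][0] = 4 + -1 = 3) = -2 (attained at k = 0)
  C[1][1] = min over k of (A[1][0] + B[0][1] = 1 + 8 = 9, A[1][1] + B[1][1] = 4 + -2 = 2) = 2 (attained at k = 1)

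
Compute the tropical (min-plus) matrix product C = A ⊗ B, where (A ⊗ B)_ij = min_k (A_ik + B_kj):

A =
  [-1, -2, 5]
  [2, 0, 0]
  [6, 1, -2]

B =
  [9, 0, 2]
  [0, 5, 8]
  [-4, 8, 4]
A ⊗ B =
  [-2, -1, 1]
  [-4, 2, 4]
  [-6, 6, 2]

Apply the min-plus product entry-by-entry:
  C[0][0] = min over k of (A[0][0] + B[0][0] = -1 + 9 = 8, A[0][1] + B[1][0] = -2 + 0 = -2, A[0][2] + B[2][0] = 5 + -4 = 1) = -2 (attained at k = 1)
  C[0][1] = min over k of (A[0][0] + B[0][1] = -1 + 0 = -1, A[0][1] + B[1][1] = -2 + 5 = 3, A[0][2] + B[2][1] = 5 + 8 = 13) = -1 (attained at k = 0)
  C[0][2] = min over k of (A[0][0] + B[0][2] = -1 + 2 = 1, A[0][1] + B[1][2] = -2 + 8 = 6, A[0][2] + B[2][2] = 5 + 4 = 9) = 1 (attained at k = 0)
  C[1][0] = min over k of (A[1][0] + B[0][0] = 2 + 9 = 11, A[1][1] + B[1][0] = 0 + 0 = 0, A[1][2] + B[2][0] = 0 + -4 = -4) = -4 (attained at k = 2)
  C[1][1] = min over k of (A[1][0] + B[0][1] = 2 + 0 = 2, A[1][1] + B[1][1] = 0 + 5 = 5, A[1][2] + B[2][1] = 0 + 8 = 8) = 2 (attained at k = 0)
  C[1][2] = min over k of (A[1][0] + B[0][2] = 2 + 2 = 4, A[1][1] + B[1][2] = 0 + 8 = 8, A[1][2] + B[2][2] = 0 + 4 = 4) = 4 (attained at k = 0)
  C[2][0] = min over k of (A[2][0] + B[0][0] = 6 + 9 = 15, A[2][1] + B[1][0] = 1 + 0 = 1, A[2][2] + B[2][0] = -2 + -4 = -6) = -6 (attained at k = 2)
  C[2][1] = min over k of (A[2][0] + B[0][1] = 6 + 0 = 6, A[2][1] + B[1][1] = 1 + 5 = 6, A[2][2] + B[2][1] = -2 + 8 = 6) = 6 (attained at k = 0)
  C[2][2] = min over k of (A[2][0] + B[0][2] = 6 + 2 = 8, A[2][1] + B[1][2] = 1 + 8 = 9, A[2][2] + B[2][2] = -2 + 4 = 2) = 2 (attained at k = 2)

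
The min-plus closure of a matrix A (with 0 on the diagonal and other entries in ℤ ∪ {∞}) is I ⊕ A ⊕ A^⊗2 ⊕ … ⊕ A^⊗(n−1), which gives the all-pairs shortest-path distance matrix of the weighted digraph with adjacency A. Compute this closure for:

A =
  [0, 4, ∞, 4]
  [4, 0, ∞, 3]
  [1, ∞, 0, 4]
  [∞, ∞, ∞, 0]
Closure =
  [0, 4, ∞, 4]
  [4, 0, ∞, 3]
  [1, 5, 0, 4]
  [∞, ∞, ∞, 0]

This is the Floyd-Warshall all-pairs shortest-path computation. For each intermediate vertex k = 0, 1, …, 3, update dist[i][j] ← min(dist[i][j], dist[i][k] + dist[k][j]). The final matrix gives, for each (i, j), the minimum total weight of any directed path from i to j (possibly empty when i = j).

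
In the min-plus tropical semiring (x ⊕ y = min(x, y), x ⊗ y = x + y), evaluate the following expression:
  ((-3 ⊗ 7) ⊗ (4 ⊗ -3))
((-3 ⊗ 7) ⊗ (4 ⊗ -3)) = 5

Expand innermost to outermost. Recall ⊕ takes the minimum of its arguments and ⊗ takes their sum. Working out the expression ((-3 ⊗ 7) ⊗ (4 ⊗ -3)) gives 5.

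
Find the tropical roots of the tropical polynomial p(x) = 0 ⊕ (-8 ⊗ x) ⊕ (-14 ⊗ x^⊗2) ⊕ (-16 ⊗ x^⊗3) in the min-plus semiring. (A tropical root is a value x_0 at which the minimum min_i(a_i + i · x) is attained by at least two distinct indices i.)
Roots: {2, 6, 8}

Each tropical root is a break point of the lower envelope of the lines y = a_i + i · x (there are 4 lines, with slopes 0, 1, ..., 3). Only the lines that attain the minimum somewhere contribute to roots; other lines are dominated. Here the surviving (envelope) indices are i = 3, i = 2, i = 1, i = 0.
Intersections between consecutive envelope lines give the roots: for adjacent envelope indices i < j the intersection is x = (a_i − a_j) / (j − i). Reading off the sorted break points: {2, 6, 8}.
Verification: at each break x_0, at least two indices attain the minimum of min_i(a_i + i · x_0).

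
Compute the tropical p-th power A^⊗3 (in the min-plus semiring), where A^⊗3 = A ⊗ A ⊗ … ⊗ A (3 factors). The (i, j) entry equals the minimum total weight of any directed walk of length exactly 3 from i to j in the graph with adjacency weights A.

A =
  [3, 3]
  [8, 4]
A^⊗3 =
  [9, 9]
  [14, 12]

Each entry (A^⊗3)_ij equals the minimum over all length-3 walks i = v_0 → v_1 → … → v_3 = j of Σ_t A[v_t][v_{t+1}]. For example, for (i, j) = (0, 1) we minimise over 4 possible intermediate vertex sequences; the minimum is 9, attained along the walk 0 → 0 → 0 → 1.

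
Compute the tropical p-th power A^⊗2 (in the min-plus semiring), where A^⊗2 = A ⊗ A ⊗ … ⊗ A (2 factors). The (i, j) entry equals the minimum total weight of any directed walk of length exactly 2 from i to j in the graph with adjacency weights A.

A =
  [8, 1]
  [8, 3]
A^⊗2 =
  [9, 4]
  [11, 6]

Each entry (A^⊗2)_ij equals the minimum over all length-2 walks i = v_0 → v_1 → … → v_2 = j of Σ_t A[v_t][v_{t+1}]. For example, for (i, j) = (0, 1) we minimise over 2 possible intermediate vertex sequences; the minimum is 4, attained along the walk 0 → 1 → 1.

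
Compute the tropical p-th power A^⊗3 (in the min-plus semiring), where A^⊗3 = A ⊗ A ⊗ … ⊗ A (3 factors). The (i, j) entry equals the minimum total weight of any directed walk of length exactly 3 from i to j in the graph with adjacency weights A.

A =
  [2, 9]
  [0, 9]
A^⊗3 =
  [6, 13]
  [4, 11]

Each entry (A^⊗3)_ij equals the minimum over all length-3 walks i = v_0 → v_1 → … → v_3 = j of Σ_t A[v_t][v_{t+1}]. For example, for (i, j) = (0, 1) we minimise over 4 possible intermediate vertex sequences; the minimum is 13, attained along the walk 0 → 0 → 0 → 1.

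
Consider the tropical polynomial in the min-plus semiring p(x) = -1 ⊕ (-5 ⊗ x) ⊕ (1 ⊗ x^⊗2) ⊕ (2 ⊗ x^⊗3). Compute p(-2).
p(-2) = -7

A tropical monomial a ⊗ x^⊗i evaluates to a + i · x. Evaluating each term at x = -2:
  Term 0 contributes -1 + 0 · -2 = -1
  Term 1 contributes -5 + 1 · -2 = -7
  Term 2 contributes 1 + 2 · -2 = -3
  Term 3 contributes 2 + 3 · -2 = -4
p(-2) = ⊕ of these = min[-1, -7, -3, -4] = -7.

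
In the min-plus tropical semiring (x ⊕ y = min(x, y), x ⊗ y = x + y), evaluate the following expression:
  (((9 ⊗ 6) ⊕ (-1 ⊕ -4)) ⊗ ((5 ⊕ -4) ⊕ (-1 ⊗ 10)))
(((9 ⊗ 6) ⊕ (-1 ⊕ -4)) ⊗ ((5 ⊕ -4) ⊕ (-1 ⊗ 10))) = -8

Expand innermost to outermost. Recall ⊕ takes the minimum of its arguments and ⊗ takes their sum. Working out the expression (((9 ⊗ 6) ⊕ (-1 ⊕ -4)) ⊗ ((5 ⊕ -4) ⊕ (-1 ⊗ 10))) gives -8.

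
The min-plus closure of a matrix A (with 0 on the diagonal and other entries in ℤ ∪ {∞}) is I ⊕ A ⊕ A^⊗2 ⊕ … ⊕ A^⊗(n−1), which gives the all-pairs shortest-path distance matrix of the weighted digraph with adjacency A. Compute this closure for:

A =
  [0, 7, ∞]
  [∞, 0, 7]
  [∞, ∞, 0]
Closure =
  [0, 7, 14]
  [∞, 0, 7]
  [∞, ∞, 0]

This is the Floyd-Warshall all-pairs shortest-path computation. For each intermediate vertex k = 0, 1, …, 2, update dist[i][j] ← min(dist[i][j], dist[i][k] + dist[k][j]). The final matrix gives, for each (i, j), the minimum total weight of any directed path from i to j (possibly empty when i = j).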